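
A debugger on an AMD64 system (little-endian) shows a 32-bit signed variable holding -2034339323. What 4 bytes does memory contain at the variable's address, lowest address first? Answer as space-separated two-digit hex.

Two's complement of -2034339323 in 32 bits: 2034339323 = 0x79418DFB; invert → 0x86BE7204; add 1 → 0x86BE7205.
Split into bytes (most-significant first): 86 BE 72 05.
Little-endian: lowest address holds the least-significant byte.
So at ascending addresses the bytes are 05 72 BE 86.

05 72 BE 86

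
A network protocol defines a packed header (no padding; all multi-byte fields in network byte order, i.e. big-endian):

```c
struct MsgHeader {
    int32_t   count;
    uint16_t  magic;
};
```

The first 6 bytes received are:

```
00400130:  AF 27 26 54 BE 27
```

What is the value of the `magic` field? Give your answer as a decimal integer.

`magic` follows `count` (4 bytes), so it starts at byte offset 4 and occupies 2 bytes.
Bytes at offsets 4..5: BE 27.
In big-endian order the high byte comes first in memory.
The bytes are already most-significant first: 0xBE27.
0xBE27 = 48679.

48679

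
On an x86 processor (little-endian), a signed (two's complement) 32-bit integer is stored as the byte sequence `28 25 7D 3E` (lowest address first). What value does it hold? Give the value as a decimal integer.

In little-endian order the low byte comes first in memory.
Reassemble most-significant byte first: 3E 7D 25 28 → 0x3E7D2528.
0x3E7D2528 = 1048388904.

1048388904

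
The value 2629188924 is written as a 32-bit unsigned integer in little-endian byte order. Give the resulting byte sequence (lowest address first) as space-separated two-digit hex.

2629188924 in hexadecimal, padded to 32 bits, is 0x9CB63D3C.
Split into bytes (most-significant first): 9C B6 3D 3C.
In little-endian order the low byte comes first in memory.
So at ascending addresses the bytes are 3C 3D B6 9C.

3C 3D B6 9C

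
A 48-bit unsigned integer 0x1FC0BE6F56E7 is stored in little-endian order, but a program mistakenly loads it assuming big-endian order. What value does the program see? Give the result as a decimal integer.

254358427975711

Stored little-endian, the bytes at ascending addresses are E7 56 6F BE C0 1F.
Read back as big-endian, the last byte is least significant, giving 0xE7566FBEC01F.
0xE7566FBEC01F = 254358427975711.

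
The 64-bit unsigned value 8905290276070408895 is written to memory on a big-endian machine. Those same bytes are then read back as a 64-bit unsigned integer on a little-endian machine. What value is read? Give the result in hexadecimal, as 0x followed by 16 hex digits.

0xBFC2EAE652F2957B

8905290276070408895 in 64-bit hexadecimal is 0x7B95F252E6EAC2BF.
Stored big-endian, the bytes at ascending addresses are 7B 95 F2 52 E6 EA C2 BF.
Read back as little-endian, the first byte is least significant, giving 0xBFC2EAE652F2957B.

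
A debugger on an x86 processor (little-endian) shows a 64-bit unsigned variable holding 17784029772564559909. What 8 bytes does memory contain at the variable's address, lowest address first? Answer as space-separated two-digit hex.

25 78 AE B4 DA 90 CD F6

17784029772564559909 in hexadecimal, padded to 64 bits, is 0xF6CD90DAB4AE7825.
Split into bytes (most-significant first): F6 CD 90 DA B4 AE 78 25.
Little-endian: lowest address holds the least-significant byte.
So at ascending addresses the bytes are 25 78 AE B4 DA 90 CD F6.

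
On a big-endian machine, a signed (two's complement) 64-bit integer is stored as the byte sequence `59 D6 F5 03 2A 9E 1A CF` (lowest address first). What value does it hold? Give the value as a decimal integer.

6473630908340378319

Big-endian: lowest address holds the most-significant byte.
The bytes are already most-significant first: 0x59D6F5032A9E1ACF.
0x59D6F5032A9E1ACF = 6473630908340378319.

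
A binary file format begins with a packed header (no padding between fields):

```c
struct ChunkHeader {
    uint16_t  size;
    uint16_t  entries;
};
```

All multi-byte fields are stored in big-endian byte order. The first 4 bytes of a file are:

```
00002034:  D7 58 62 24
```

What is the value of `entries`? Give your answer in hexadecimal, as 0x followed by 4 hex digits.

0x6224

`entries` follows `size` (2 bytes), so it starts at byte offset 2 and occupies 2 bytes.
Bytes at offsets 2..3: 62 24.
Big-endian: lowest address holds the most-significant byte.
The bytes are already most-significant first: 0x6224.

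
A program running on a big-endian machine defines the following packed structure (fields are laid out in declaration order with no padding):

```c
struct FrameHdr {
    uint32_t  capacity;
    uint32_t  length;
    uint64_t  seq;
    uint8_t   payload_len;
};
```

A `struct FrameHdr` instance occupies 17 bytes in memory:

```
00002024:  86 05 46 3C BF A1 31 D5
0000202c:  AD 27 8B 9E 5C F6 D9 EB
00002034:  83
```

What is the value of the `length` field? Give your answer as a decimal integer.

3215012309

`length` follows `capacity` (4 bytes), so it starts at byte offset 4 and occupies 4 bytes.
Bytes at offsets 4..7: BF A1 31 D5.
In big-endian order the high byte comes first in memory.
The bytes are already most-significant first: 0xBFA131D5.
0xBFA131D5 = 3215012309.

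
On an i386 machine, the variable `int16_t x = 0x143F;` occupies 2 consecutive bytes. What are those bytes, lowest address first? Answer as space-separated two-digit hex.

3F 14

Split into bytes (most-significant first): 14 3F.
Little-endian: lowest address holds the least-significant byte.
So at ascending addresses the bytes are 3F 14.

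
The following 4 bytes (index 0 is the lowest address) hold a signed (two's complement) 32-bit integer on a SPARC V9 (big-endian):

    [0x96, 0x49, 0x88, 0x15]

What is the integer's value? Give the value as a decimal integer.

Big-endian: lowest address holds the most-significant byte.
The bytes are already most-significant first: 0x96498815.
Top bit is set, so as a signed 32-bit value this is 0x96498815 − 2^32 = -1773565931.

-1773565931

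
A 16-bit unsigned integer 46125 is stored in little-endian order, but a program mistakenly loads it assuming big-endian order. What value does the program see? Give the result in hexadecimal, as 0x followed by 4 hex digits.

0x2DB4

46125 in 16-bit hexadecimal is 0xB42D.
Stored little-endian, the bytes at ascending addresses are 2D B4.
Read back as big-endian, the last byte is least significant, giving 0x2DB4.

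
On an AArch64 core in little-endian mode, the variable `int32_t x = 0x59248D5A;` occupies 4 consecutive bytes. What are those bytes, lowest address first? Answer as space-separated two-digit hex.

5A 8D 24 59

Split into bytes (most-significant first): 59 24 8D 5A.
In little-endian order the low byte comes first in memory.
So at ascending addresses the bytes are 5A 8D 24 59.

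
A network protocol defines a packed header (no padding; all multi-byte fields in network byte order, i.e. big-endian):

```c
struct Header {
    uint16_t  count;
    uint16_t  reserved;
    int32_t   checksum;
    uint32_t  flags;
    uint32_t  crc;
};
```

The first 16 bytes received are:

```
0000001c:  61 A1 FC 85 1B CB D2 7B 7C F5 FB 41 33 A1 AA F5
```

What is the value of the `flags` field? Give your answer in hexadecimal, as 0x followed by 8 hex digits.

0x7CF5FB41

`flags` follows `count` (2 B), `reserved` (2 B), `checksum` (4 B), so it starts at offset 2 + 2 + 4 = 8 and occupies 4 bytes.
Bytes at offsets 8..11: 7C F5 FB 41.
In big-endian order the high byte comes first in memory.
The bytes are already most-significant first: 0x7CF5FB41.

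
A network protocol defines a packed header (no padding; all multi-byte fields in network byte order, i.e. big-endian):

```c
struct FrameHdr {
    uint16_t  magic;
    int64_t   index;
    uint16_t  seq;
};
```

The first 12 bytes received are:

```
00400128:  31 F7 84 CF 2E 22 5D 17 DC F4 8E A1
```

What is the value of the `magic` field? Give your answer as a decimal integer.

`magic` is the first field, at byte offset 0, occupying 2 bytes.
Bytes at offsets 0..1: 31 F7.
Big-endian stores the most-significant byte at the lowest address.
The bytes are already most-significant first: 0x31F7.
0x31F7 = 12791.

12791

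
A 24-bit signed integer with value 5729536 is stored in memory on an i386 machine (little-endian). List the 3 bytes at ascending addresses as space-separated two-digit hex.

00 6D 57

5729536 in hexadecimal, padded to 24 bits, is 0x576D00.
Split into bytes (most-significant first): 57 6D 00.
Little-endian: lowest address holds the least-significant byte.
So at ascending addresses the bytes are 00 6D 57.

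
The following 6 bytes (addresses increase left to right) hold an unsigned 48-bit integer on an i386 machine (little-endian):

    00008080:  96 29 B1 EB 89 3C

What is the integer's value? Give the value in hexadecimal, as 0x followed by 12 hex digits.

0x3C89EBB12996

In little-endian order the low byte comes first in memory.
Reassemble most-significant byte first: 3C 89 EB B1 29 96 → 0x3C89EBB12996.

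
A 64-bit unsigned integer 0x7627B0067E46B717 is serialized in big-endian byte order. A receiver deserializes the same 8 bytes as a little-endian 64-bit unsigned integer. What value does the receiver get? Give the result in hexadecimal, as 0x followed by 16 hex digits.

Stored big-endian, the bytes at ascending addresses are 76 27 B0 06 7E 46 B7 17.
Read back as little-endian, the first byte is least significant, giving 0x17B7467E06B02776.

0x17B7467E06B02776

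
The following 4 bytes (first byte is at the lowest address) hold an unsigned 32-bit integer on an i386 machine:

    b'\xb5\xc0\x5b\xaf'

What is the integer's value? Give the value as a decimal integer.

2942025909

Little-endian stores the least-significant byte at the lowest address.
Reassemble most-significant byte first: AF 5B C0 B5 → 0xAF5BC0B5.
0xAF5BC0B5 = 2942025909.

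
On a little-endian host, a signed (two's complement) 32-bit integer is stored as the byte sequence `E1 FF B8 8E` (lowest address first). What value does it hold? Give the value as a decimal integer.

-1900478495

Little-endian: lowest address holds the least-significant byte.
Reassemble most-significant byte first: 8E B8 FF E1 → 0x8EB8FFE1.
Top bit is set, so as a signed 32-bit value this is 0x8EB8FFE1 − 2^32 = -1900478495.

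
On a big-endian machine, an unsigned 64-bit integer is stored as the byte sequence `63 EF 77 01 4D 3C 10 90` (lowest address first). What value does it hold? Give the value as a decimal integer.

7201105176663167120

Big-endian: lowest address holds the most-significant byte.
The bytes are already most-significant first: 0x63EF77014D3C1090.
0x63EF77014D3C1090 = 7201105176663167120.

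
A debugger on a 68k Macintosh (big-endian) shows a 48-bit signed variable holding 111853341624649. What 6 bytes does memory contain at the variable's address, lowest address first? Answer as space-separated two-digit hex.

111853341624649 in hexadecimal, padded to 48 bits, is 0x65BAE2B1C949.
Split into bytes (most-significant first): 65 BA E2 B1 C9 49.
Big-endian: lowest address holds the most-significant byte.
So the memory order matches the most-significant-first order: 65 BA E2 B1 C9 49.

65 BA E2 B1 C9 49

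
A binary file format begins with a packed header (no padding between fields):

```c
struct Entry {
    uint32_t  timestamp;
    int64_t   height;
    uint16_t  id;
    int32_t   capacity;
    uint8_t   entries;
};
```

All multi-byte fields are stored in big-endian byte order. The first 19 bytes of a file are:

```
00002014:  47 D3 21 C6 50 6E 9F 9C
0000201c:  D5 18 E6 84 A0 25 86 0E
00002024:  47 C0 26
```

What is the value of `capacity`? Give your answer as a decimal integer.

`capacity` follows `timestamp` (4 B), `height` (8 B), `id` (2 B), so it starts at offset 4 + 8 + 2 = 14 and occupies 4 bytes.
Bytes at offsets 14..17: 86 0E 47 C0.
Big-endian stores the most-significant byte at the lowest address.
The bytes are already most-significant first: 0x860E47C0.
Top bit is set, so as a signed 32-bit value this is 0x860E47C0 − 2^32 = -2045884480.

-2045884480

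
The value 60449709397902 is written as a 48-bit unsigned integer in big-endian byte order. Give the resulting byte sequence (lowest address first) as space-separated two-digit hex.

60449709397902 in hexadecimal, padded to 48 bits, is 0x36FA8B74978E.
Split into bytes (most-significant first): 36 FA 8B 74 97 8E.
Big-endian: lowest address holds the most-significant byte.
So the memory order matches the most-significant-first order: 36 FA 8B 74 97 8E.

36 FA 8B 74 97 8E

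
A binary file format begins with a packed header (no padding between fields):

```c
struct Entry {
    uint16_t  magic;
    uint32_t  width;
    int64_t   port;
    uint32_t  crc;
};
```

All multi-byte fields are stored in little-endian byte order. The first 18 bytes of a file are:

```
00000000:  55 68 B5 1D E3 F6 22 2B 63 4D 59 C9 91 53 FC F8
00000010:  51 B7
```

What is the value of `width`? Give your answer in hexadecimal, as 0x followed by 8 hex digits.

0xF6E31DB5

`width` follows `magic` (2 bytes), so it starts at byte offset 2 and occupies 4 bytes.
Bytes at offsets 2..5: B5 1D E3 F6.
Little-endian stores the least-significant byte at the lowest address.
Reassemble most-significant byte first: F6 E3 1D B5 → 0xF6E31DB5.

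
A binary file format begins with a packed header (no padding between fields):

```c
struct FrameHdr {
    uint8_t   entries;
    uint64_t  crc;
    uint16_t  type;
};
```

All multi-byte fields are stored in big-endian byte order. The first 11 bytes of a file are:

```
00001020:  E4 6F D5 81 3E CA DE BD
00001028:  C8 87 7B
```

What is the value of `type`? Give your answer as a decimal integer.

34683

`type` follows `entries` (1 B), `crc` (8 B), so it starts at offset 1 + 8 = 9 and occupies 2 bytes.
Bytes at offsets 9..10: 87 7B.
Big-endian: lowest address holds the most-significant byte.
The bytes are already most-significant first: 0x877B.
0x877B = 34683.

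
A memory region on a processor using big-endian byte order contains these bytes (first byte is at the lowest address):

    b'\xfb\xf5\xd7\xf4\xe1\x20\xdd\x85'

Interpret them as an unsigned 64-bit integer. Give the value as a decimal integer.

18155654919563042181

In big-endian order the high byte comes first in memory.
The bytes are already most-significant first: 0xFBF5D7F4E120DD85.
0xFBF5D7F4E120DD85 = 18155654919563042181.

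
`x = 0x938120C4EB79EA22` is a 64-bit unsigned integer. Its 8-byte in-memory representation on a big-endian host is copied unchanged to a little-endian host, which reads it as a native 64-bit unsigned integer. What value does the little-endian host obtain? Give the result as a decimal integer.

Stored big-endian, the bytes at ascending addresses are 93 81 20 C4 EB 79 EA 22.
Read back as little-endian, the first byte is least significant, giving 0x22EA79EBC4208193.
0x22EA79EBC4208193 = 2515957395354583443.

2515957395354583443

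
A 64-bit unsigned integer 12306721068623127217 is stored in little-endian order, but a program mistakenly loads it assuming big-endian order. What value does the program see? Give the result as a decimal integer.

12306721068623127217 in 64-bit hexadecimal is 0xAACA419BAD18E2B1.
Stored little-endian, the bytes at ascending addresses are B1 E2 18 AD 9B 41 CA AA.
Read back as big-endian, the last byte is least significant, giving 0xB1E218AD9B41CAAA.
0xB1E218AD9B41CAAA = 12817834623363041962.

12817834623363041962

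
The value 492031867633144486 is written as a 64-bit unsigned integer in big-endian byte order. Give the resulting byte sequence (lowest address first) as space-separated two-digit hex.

492031867633144486 in hexadecimal, padded to 64 bits, is 0x06D40C60707212A6.
Split into bytes (most-significant first): 06 D4 0C 60 70 72 12 A6.
Big-endian stores the most-significant byte at the lowest address.
So the memory order matches the most-significant-first order: 06 D4 0C 60 70 72 12 A6.

06 D4 0C 60 70 72 12 A6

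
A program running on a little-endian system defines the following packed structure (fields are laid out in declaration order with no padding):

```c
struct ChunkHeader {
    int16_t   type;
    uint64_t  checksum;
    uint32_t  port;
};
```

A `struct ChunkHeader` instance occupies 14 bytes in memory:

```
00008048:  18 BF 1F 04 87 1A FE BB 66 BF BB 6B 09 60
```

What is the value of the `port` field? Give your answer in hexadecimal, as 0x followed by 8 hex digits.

0x60096BBB

`port` follows `type` (2 B), `checksum` (8 B), so it starts at offset 2 + 8 = 10 and occupies 4 bytes.
Bytes at offsets 10..13: BB 6B 09 60.
Little-endian: lowest address holds the least-significant byte.
Reassemble most-significant byte first: 60 09 6B BB → 0x60096BBB.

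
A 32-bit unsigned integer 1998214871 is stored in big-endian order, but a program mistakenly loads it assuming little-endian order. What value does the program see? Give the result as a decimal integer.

3612744311

1998214871 in 32-bit hexadecimal is 0x771A56D7.
Stored big-endian, the bytes at ascending addresses are 77 1A 56 D7.
Read back as little-endian, the first byte is least significant, giving 0xD7561A77.
0xD7561A77 = 3612744311.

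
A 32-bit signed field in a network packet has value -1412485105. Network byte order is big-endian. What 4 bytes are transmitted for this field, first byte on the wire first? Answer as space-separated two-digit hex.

AB CF 30 0F

Two's complement of -1412485105 in 32 bits: 1412485105 = 0x5430CFF1; invert → 0xABCF300E; add 1 → 0xABCF300F.
Split into bytes (most-significant first): AB CF 30 0F.
Big-endian stores the most-significant byte at the lowest address.
So the memory order matches the most-significant-first order: AB CF 30 0F.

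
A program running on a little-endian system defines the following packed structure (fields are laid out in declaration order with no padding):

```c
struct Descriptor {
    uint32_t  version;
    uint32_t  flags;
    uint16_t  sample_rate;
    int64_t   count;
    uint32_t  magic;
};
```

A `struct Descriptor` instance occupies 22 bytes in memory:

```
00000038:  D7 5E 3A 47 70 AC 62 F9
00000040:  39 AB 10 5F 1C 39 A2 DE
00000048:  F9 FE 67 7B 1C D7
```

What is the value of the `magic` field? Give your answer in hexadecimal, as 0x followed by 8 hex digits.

0xD71C7B67

`magic` follows `version` (4 B), `flags` (4 B), `sample_rate` (2 B), `count` (8 B), so it starts at offset 4 + 4 + 2 + 8 = 18 and occupies 4 bytes.
Bytes at offsets 18..21: 67 7B 1C D7.
In little-endian order the low byte comes first in memory.
Reassemble most-significant byte first: D7 1C 7B 67 → 0xD71C7B67.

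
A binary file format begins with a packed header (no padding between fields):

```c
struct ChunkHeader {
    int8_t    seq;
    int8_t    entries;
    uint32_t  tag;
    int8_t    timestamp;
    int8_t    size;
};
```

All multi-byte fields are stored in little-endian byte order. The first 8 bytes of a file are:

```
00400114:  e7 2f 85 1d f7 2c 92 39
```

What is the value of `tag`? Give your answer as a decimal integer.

754392453

`tag` follows `seq` (1 B), `entries` (1 B), so it starts at offset 1 + 1 = 2 and occupies 4 bytes.
Bytes at offsets 2..5: 85 1D F7 2C.
In little-endian order the low byte comes first in memory.
Reassemble most-significant byte first: 2C F7 1D 85 → 0x2CF71D85.
0x2CF71D85 = 754392453.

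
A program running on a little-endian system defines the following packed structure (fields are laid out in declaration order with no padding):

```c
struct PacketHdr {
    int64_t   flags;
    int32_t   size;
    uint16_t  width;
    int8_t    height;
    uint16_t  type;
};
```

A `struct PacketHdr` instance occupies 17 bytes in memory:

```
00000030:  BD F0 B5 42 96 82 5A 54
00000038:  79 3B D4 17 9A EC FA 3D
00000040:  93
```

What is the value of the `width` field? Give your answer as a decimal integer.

`width` follows `flags` (8 B), `size` (4 B), so it starts at offset 8 + 4 = 12 and occupies 2 bytes.
Bytes at offsets 12..13: 9A EC.
Little-endian stores the least-significant byte at the lowest address.
Reassemble most-significant byte first: EC 9A → 0xEC9A.
0xEC9A = 60570.

60570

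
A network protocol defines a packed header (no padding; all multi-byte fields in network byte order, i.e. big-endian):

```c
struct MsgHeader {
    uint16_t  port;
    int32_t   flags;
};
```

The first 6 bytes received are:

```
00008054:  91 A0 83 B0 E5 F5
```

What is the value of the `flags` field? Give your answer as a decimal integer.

`flags` follows `port` (2 bytes), so it starts at byte offset 2 and occupies 4 bytes.
Bytes at offsets 2..5: 83 B0 E5 F5.
In big-endian order the high byte comes first in memory.
The bytes are already most-significant first: 0x83B0E5F5.
Top bit is set, so as a signed 32-bit value this is 0x83B0E5F5 − 2^32 = -2085558795.

-2085558795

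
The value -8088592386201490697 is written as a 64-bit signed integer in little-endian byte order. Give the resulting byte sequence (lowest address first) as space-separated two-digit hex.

F7 EA 87 77 14 8C BF 8F

Two's complement of -8088592386201490697 in 64 bits: 8088592386201490697 = 0x704073EB88781509; invert → 0x8FBF8C147787EAF6; add 1 → 0x8FBF8C147787EAF7.
Split into bytes (most-significant first): 8F BF 8C 14 77 87 EA F7.
Little-endian stores the least-significant byte at the lowest address.
So at ascending addresses the bytes are F7 EA 87 77 14 8C BF 8F.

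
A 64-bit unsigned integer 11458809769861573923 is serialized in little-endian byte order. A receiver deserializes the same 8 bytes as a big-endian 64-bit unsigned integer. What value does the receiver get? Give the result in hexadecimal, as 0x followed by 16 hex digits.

11458809769861573923 in 64-bit hexadecimal is 0x9F05DEC6395FED23.
Stored little-endian, the bytes at ascending addresses are 23 ED 5F 39 C6 DE 05 9F.
Read back as big-endian, the last byte is least significant, giving 0x23ED5F39C6DE059F.

0x23ED5F39C6DE059F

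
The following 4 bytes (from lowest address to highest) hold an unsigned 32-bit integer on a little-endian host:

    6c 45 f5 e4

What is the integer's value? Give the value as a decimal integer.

3841279340

Little-endian stores the least-significant byte at the lowest address.
Reassemble most-significant byte first: E4 F5 45 6C → 0xE4F5456C.
0xE4F5456C = 3841279340.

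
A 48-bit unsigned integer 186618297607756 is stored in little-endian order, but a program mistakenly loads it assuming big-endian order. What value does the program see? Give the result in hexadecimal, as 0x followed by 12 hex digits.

0x4C665675BAA9

186618297607756 in 48-bit hexadecimal is 0xA9BA7556664C.
Stored little-endian, the bytes at ascending addresses are 4C 66 56 75 BA A9.
Read back as big-endian, the last byte is least significant, giving 0x4C665675BAA9.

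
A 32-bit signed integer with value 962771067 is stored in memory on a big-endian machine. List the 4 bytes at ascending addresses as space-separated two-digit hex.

39 62 B8 7B

962771067 in hexadecimal, padded to 32 bits, is 0x3962B87B.
Split into bytes (most-significant first): 39 62 B8 7B.
Big-endian stores the most-significant byte at the lowest address.
So the memory order matches the most-significant-first order: 39 62 B8 7B.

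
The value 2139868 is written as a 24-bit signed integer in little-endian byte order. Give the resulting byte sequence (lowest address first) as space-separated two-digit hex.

2139868 in hexadecimal, padded to 24 bits, is 0x20A6DC.
Split into bytes (most-significant first): 20 A6 DC.
In little-endian order the low byte comes first in memory.
So at ascending addresses the bytes are DC A6 20.

DC A6 20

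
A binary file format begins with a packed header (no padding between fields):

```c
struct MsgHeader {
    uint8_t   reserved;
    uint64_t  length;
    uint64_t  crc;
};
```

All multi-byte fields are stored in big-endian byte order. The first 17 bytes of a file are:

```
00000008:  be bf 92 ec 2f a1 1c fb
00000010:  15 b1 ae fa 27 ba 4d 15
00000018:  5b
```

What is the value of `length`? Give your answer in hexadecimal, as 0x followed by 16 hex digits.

0xBF92EC2FA11CFB15

`length` follows `reserved` (1 byte), so it starts at byte offset 1 and occupies 8 bytes.
Bytes at offsets 1..8: BF 92 EC 2F A1 1C FB 15.
In big-endian order the high byte comes first in memory.
The bytes are already most-significant first: 0xBF92EC2FA11CFB15.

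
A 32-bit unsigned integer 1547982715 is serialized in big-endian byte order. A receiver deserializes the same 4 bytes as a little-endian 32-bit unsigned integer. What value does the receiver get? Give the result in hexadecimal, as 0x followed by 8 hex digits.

1547982715 in 32-bit hexadecimal is 0x5C44577B.
Stored big-endian, the bytes at ascending addresses are 5C 44 57 7B.
Read back as little-endian, the first byte is least significant, giving 0x7B57445C.

0x7B57445C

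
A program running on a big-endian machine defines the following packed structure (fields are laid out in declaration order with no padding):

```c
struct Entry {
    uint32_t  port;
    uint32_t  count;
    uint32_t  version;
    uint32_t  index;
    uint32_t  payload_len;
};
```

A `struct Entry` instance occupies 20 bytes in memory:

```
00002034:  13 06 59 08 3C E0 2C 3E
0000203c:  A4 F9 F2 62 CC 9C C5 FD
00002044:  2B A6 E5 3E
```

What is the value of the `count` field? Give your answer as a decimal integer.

1021324350

`count` follows `port` (4 bytes), so it starts at byte offset 4 and occupies 4 bytes.
Bytes at offsets 4..7: 3C E0 2C 3E.
Big-endian: lowest address holds the most-significant byte.
The bytes are already most-significant first: 0x3CE02C3E.
0x3CE02C3E = 1021324350.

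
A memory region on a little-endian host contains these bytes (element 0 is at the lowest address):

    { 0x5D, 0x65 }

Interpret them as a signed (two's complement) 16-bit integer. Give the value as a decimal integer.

25949

Little-endian stores the least-significant byte at the lowest address.
Reassemble most-significant byte first: 65 5D → 0x655D.
0x655D = 25949.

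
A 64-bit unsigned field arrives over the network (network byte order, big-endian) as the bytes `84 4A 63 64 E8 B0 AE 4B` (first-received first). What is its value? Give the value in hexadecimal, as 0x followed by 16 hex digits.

0x844A6364E8B0AE4B

Big-endian stores the most-significant byte at the lowest address.
The bytes are already most-significant first: 0x844A6364E8B0AE4B.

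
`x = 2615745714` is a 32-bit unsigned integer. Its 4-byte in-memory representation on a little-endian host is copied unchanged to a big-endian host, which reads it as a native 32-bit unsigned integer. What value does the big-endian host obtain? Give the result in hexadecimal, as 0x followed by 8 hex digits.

0xB21CE99B

2615745714 in 32-bit hexadecimal is 0x9BE91CB2.
Stored little-endian, the bytes at ascending addresses are B2 1C E9 9B.
Read back as big-endian, the last byte is least significant, giving 0xB21CE99B.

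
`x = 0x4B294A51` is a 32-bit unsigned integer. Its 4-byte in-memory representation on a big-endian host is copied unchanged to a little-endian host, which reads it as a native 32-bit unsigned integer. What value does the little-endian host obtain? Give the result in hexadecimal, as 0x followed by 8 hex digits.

Stored big-endian, the bytes at ascending addresses are 4B 29 4A 51.
Read back as little-endian, the first byte is least significant, giving 0x514A294B.

0x514A294B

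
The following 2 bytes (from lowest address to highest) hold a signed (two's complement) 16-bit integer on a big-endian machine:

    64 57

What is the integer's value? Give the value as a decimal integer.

25687

Big-endian stores the most-significant byte at the lowest address.
The bytes are already most-significant first: 0x6457.
0x6457 = 25687.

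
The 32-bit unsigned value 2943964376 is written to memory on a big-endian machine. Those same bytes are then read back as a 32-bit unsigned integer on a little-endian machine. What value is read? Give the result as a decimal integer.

2943964376 in 32-bit hexadecimal is 0xAF7954D8.
Stored big-endian, the bytes at ascending addresses are AF 79 54 D8.
Read back as little-endian, the first byte is least significant, giving 0xD85479AF.
0xD85479AF = 3629414831.

3629414831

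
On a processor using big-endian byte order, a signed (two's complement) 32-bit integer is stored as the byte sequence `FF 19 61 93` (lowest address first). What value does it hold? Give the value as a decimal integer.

In big-endian order the high byte comes first in memory.
The bytes are already most-significant first: 0xFF196193.
Top bit is set, so as a signed 32-bit value this is 0xFF196193 − 2^32 = -15113837.

-15113837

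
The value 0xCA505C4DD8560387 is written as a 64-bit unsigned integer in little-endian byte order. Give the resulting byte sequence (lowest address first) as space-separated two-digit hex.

87 03 56 D8 4D 5C 50 CA

Split into bytes (most-significant first): CA 50 5C 4D D8 56 03 87.
Little-endian: lowest address holds the least-significant byte.
So at ascending addresses the bytes are 87 03 56 D8 4D 5C 50 CA.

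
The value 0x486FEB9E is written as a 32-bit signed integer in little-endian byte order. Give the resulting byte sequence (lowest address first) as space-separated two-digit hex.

9E EB 6F 48

Split into bytes (most-significant first): 48 6F EB 9E.
Little-endian stores the least-significant byte at the lowest address.
So at ascending addresses the bytes are 9E EB 6F 48.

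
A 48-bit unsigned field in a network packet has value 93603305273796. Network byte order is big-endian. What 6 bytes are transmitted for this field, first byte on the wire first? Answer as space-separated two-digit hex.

55 21 B7 C2 B9 C4

93603305273796 in hexadecimal, padded to 48 bits, is 0x5521B7C2B9C4.
Split into bytes (most-significant first): 55 21 B7 C2 B9 C4.
Big-endian: lowest address holds the most-significant byte.
So the memory order matches the most-significant-first order: 55 21 B7 C2 B9 C4.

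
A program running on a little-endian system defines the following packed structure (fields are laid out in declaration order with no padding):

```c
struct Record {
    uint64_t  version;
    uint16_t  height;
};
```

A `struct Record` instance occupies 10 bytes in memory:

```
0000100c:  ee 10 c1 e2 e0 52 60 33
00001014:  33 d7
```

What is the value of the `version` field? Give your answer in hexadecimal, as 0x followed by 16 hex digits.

0x336052E0E2C110EE

`version` is the first field, at byte offset 0, occupying 8 bytes.
Bytes at offsets 0..7: EE 10 C1 E2 E0 52 60 33.
Little-endian stores the least-significant byte at the lowest address.
Reassemble most-significant byte first: 33 60 52 E0 E2 C1 10 EE → 0x336052E0E2C110EE.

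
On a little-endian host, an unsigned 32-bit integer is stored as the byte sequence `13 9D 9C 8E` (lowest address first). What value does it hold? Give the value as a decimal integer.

2392628499

Little-endian stores the least-significant byte at the lowest address.
Reassemble most-significant byte first: 8E 9C 9D 13 → 0x8E9C9D13.
0x8E9C9D13 = 2392628499.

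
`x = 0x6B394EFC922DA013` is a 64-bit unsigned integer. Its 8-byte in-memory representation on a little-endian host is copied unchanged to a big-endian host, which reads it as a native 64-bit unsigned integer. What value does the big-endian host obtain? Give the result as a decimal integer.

1414180392315795819

Stored little-endian, the bytes at ascending addresses are 13 A0 2D 92 FC 4E 39 6B.
Read back as big-endian, the last byte is least significant, giving 0x13A02D92FC4E396B.
0x13A02D92FC4E396B = 1414180392315795819.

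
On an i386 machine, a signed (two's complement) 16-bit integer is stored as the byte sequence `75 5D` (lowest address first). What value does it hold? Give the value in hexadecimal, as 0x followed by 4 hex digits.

Little-endian stores the least-significant byte at the lowest address.
Reassemble most-significant byte first: 5D 75 → 0x5D75.

0x5D75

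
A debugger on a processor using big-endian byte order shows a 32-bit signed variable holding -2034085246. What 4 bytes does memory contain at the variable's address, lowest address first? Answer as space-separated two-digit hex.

86 C2 52 82

Two's complement of -2034085246 in 32 bits: 2034085246 = 0x793DAD7E; invert → 0x86C25281; add 1 → 0x86C25282.
Split into bytes (most-significant first): 86 C2 52 82.
In big-endian order the high byte comes first in memory.
So the memory order matches the most-significant-first order: 86 C2 52 82.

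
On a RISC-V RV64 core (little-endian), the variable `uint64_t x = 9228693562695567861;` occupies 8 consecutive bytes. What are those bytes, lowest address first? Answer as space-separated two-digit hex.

F5 49 67 49 E6 E7 12 80

9228693562695567861 in hexadecimal, padded to 64 bits, is 0x8012E7E6496749F5.
Split into bytes (most-significant first): 80 12 E7 E6 49 67 49 F5.
Little-endian stores the least-significant byte at the lowest address.
So at ascending addresses the bytes are F5 49 67 49 E6 E7 12 80.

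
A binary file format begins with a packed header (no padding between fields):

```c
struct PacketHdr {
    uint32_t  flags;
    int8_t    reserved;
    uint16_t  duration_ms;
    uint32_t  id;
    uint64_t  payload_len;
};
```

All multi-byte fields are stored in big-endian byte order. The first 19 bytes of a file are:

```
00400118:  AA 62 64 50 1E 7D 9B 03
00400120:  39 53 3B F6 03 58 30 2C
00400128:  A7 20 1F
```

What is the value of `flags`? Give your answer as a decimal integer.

`flags` is the first field, at byte offset 0, occupying 4 bytes.
Bytes at offsets 0..3: AA 62 64 50.
Big-endian stores the most-significant byte at the lowest address.
The bytes are already most-significant first: 0xAA626450.
0xAA626450 = 2858574928.

2858574928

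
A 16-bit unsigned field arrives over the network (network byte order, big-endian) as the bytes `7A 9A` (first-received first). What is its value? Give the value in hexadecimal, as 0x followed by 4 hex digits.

Big-endian stores the most-significant byte at the lowest address.
The bytes are already most-significant first: 0x7A9A.

0x7A9A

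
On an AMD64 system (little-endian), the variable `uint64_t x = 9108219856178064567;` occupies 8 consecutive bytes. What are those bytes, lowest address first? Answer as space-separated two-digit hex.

9108219856178064567 in hexadecimal, padded to 64 bits, is 0x7E66E5B3A7A72CB7.
Split into bytes (most-significant first): 7E 66 E5 B3 A7 A7 2C B7.
Little-endian: lowest address holds the least-significant byte.
So at ascending addresses the bytes are B7 2C A7 A7 B3 E5 66 7E.

B7 2C A7 A7 B3 E5 66 7E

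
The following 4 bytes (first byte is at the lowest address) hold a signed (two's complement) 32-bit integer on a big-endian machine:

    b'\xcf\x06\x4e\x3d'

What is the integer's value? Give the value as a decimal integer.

Big-endian stores the most-significant byte at the lowest address.
The bytes are already most-significant first: 0xCF064E3D.
Top bit is set, so as a signed 32-bit value this is 0xCF064E3D − 2^32 = -821670339.

-821670339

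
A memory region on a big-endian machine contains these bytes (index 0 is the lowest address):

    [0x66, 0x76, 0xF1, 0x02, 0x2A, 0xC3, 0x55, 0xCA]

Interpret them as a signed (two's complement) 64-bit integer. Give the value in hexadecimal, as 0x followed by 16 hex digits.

Big-endian: lowest address holds the most-significant byte.
The bytes are already most-significant first: 0x6676F1022AC355CA.

0x6676F1022AC355CA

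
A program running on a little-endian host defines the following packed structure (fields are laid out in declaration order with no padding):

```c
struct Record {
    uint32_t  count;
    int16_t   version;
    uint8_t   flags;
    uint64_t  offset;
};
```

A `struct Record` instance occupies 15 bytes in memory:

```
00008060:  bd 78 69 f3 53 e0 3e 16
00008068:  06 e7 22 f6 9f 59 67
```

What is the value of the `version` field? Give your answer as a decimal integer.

-8109

`version` follows `count` (4 bytes), so it starts at byte offset 4 and occupies 2 bytes.
Bytes at offsets 4..5: 53 E0.
Little-endian: lowest address holds the least-significant byte.
Reassemble most-significant byte first: E0 53 → 0xE053.
Top bit is set, so as a signed 16-bit value this is 0xE053 − 2^16 = -8109.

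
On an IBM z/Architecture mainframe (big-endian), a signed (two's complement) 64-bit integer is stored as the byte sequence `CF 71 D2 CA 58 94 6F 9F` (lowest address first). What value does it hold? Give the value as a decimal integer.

Big-endian stores the most-significant byte at the lowest address.
The bytes are already most-significant first: 0xCF71D2CA58946F9F.
Top bit is set, so as a signed 64-bit value this is 0xCF71D2CA58946F9F − 2^64 = -3498783668978815073.

-3498783668978815073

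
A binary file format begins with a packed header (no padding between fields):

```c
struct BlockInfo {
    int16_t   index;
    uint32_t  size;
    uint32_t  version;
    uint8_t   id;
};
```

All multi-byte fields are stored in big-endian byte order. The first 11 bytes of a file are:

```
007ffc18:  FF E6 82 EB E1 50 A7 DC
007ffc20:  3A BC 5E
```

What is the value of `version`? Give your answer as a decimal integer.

`version` follows `index` (2 B), `size` (4 B), so it starts at offset 2 + 4 = 6 and occupies 4 bytes.
Bytes at offsets 6..9: A7 DC 3A BC.
In big-endian order the high byte comes first in memory.
The bytes are already most-significant first: 0xA7DC3ABC.
0xA7DC3ABC = 2816228028.

2816228028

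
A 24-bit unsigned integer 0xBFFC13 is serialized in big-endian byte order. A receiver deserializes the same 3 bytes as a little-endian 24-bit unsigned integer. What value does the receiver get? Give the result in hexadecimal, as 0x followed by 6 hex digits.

0x13FCBF

Stored big-endian, the bytes at ascending addresses are BF FC 13.
Read back as little-endian, the first byte is least significant, giving 0x13FCBF.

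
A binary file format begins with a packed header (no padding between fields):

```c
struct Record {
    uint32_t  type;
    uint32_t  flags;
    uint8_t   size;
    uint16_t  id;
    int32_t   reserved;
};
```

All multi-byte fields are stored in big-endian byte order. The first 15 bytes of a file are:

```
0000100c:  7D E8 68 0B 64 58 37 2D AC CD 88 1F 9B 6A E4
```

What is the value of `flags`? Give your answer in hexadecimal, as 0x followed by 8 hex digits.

0x6458372D

`flags` follows `type` (4 bytes), so it starts at byte offset 4 and occupies 4 bytes.
Bytes at offsets 4..7: 64 58 37 2D.
Big-endian stores the most-significant byte at the lowest address.
The bytes are already most-significant first: 0x6458372D.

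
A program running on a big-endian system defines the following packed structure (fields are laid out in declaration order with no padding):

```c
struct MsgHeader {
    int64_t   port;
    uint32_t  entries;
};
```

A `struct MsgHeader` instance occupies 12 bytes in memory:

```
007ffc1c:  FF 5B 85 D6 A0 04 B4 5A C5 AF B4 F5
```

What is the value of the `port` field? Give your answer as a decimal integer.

`port` is the first field, at byte offset 0, occupying 8 bytes.
Bytes at offsets 0..7: FF 5B 85 D6 A0 04 B4 5A.
Big-endian stores the most-significant byte at the lowest address.
The bytes are already most-significant first: 0xFF5B85D6A004B45A.
Top bit is set, so as a signed 64-bit value this is 0xFF5B85D6A004B45A − 2^64 = -46296214303099814.

-46296214303099814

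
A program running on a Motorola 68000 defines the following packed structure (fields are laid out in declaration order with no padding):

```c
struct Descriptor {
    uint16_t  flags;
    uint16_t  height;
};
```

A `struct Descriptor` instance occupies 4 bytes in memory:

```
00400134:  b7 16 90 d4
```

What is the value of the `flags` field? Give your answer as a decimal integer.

`flags` is the first field, at byte offset 0, occupying 2 bytes.
Bytes at offsets 0..1: B7 16.
In big-endian order the high byte comes first in memory.
The bytes are already most-significant first: 0xB716.
0xB716 = 46870.

46870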